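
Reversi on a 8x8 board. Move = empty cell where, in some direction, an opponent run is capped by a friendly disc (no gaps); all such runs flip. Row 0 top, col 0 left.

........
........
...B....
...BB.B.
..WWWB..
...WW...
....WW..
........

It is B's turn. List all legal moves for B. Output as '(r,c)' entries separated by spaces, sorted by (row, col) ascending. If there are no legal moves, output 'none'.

Answer: (4,1) (5,1) (5,2) (5,5) (6,3) (7,4)

Derivation:
(3,1): no bracket -> illegal
(3,2): no bracket -> illegal
(3,5): no bracket -> illegal
(4,1): flips 3 -> legal
(5,1): flips 1 -> legal
(5,2): flips 1 -> legal
(5,5): flips 1 -> legal
(5,6): no bracket -> illegal
(6,2): no bracket -> illegal
(6,3): flips 3 -> legal
(6,6): no bracket -> illegal
(7,3): no bracket -> illegal
(7,4): flips 3 -> legal
(7,5): no bracket -> illegal
(7,6): no bracket -> illegal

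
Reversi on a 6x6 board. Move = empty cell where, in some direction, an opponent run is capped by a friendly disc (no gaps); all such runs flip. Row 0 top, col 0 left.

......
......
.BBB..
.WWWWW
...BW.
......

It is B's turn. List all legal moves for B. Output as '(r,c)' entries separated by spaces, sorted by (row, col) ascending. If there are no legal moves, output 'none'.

(2,0): no bracket -> illegal
(2,4): no bracket -> illegal
(2,5): flips 1 -> legal
(3,0): no bracket -> illegal
(4,0): flips 1 -> legal
(4,1): flips 2 -> legal
(4,2): flips 1 -> legal
(4,5): flips 2 -> legal
(5,3): no bracket -> illegal
(5,4): no bracket -> illegal
(5,5): flips 2 -> legal

Answer: (2,5) (4,0) (4,1) (4,2) (4,5) (5,5)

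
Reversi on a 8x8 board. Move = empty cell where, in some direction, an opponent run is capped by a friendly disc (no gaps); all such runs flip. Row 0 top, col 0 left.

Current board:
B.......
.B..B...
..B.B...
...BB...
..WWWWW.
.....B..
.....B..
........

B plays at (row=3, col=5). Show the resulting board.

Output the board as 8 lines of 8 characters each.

Place B at (3,5); scan 8 dirs for brackets.
Dir NW: first cell 'B' (not opp) -> no flip
Dir N: first cell '.' (not opp) -> no flip
Dir NE: first cell '.' (not opp) -> no flip
Dir W: first cell 'B' (not opp) -> no flip
Dir E: first cell '.' (not opp) -> no flip
Dir SW: opp run (4,4), next='.' -> no flip
Dir S: opp run (4,5) capped by B -> flip
Dir SE: opp run (4,6), next='.' -> no flip
All flips: (4,5)

Answer: B.......
.B..B...
..B.B...
...BBB..
..WWWBW.
.....B..
.....B..
........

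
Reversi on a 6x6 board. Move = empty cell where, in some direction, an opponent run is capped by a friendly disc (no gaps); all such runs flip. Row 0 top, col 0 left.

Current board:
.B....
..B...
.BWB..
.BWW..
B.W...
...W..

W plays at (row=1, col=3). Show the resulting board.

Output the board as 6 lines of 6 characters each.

Place W at (1,3); scan 8 dirs for brackets.
Dir NW: first cell '.' (not opp) -> no flip
Dir N: first cell '.' (not opp) -> no flip
Dir NE: first cell '.' (not opp) -> no flip
Dir W: opp run (1,2), next='.' -> no flip
Dir E: first cell '.' (not opp) -> no flip
Dir SW: first cell 'W' (not opp) -> no flip
Dir S: opp run (2,3) capped by W -> flip
Dir SE: first cell '.' (not opp) -> no flip
All flips: (2,3)

Answer: .B....
..BW..
.BWW..
.BWW..
B.W...
...W..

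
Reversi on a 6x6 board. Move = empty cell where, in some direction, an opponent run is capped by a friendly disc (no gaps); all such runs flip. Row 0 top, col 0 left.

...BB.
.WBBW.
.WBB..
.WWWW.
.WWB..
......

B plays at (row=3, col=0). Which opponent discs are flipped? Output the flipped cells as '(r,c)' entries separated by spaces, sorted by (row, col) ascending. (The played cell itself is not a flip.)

Answer: (2,1)

Derivation:
Dir NW: edge -> no flip
Dir N: first cell '.' (not opp) -> no flip
Dir NE: opp run (2,1) capped by B -> flip
Dir W: edge -> no flip
Dir E: opp run (3,1) (3,2) (3,3) (3,4), next='.' -> no flip
Dir SW: edge -> no flip
Dir S: first cell '.' (not opp) -> no flip
Dir SE: opp run (4,1), next='.' -> no flip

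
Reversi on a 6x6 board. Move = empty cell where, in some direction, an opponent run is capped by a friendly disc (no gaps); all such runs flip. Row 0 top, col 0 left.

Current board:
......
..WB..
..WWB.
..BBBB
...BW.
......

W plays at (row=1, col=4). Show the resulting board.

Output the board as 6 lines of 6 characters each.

Place W at (1,4); scan 8 dirs for brackets.
Dir NW: first cell '.' (not opp) -> no flip
Dir N: first cell '.' (not opp) -> no flip
Dir NE: first cell '.' (not opp) -> no flip
Dir W: opp run (1,3) capped by W -> flip
Dir E: first cell '.' (not opp) -> no flip
Dir SW: first cell 'W' (not opp) -> no flip
Dir S: opp run (2,4) (3,4) capped by W -> flip
Dir SE: first cell '.' (not opp) -> no flip
All flips: (1,3) (2,4) (3,4)

Answer: ......
..WWW.
..WWW.
..BBWB
...BW.
......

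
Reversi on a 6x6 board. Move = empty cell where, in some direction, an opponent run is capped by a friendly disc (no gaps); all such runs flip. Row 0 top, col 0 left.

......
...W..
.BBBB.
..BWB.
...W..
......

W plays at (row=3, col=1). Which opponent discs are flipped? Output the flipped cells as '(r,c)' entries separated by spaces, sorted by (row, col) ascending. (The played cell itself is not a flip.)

Dir NW: first cell '.' (not opp) -> no flip
Dir N: opp run (2,1), next='.' -> no flip
Dir NE: opp run (2,2) capped by W -> flip
Dir W: first cell '.' (not opp) -> no flip
Dir E: opp run (3,2) capped by W -> flip
Dir SW: first cell '.' (not opp) -> no flip
Dir S: first cell '.' (not opp) -> no flip
Dir SE: first cell '.' (not opp) -> no flip

Answer: (2,2) (3,2)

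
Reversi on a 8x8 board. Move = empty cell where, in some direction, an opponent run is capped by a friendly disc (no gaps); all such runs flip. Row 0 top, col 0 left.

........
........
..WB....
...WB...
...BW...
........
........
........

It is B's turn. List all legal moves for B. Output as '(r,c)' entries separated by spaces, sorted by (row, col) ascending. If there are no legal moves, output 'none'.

Answer: (2,1) (3,2) (4,5) (5,4)

Derivation:
(1,1): no bracket -> illegal
(1,2): no bracket -> illegal
(1,3): no bracket -> illegal
(2,1): flips 1 -> legal
(2,4): no bracket -> illegal
(3,1): no bracket -> illegal
(3,2): flips 1 -> legal
(3,5): no bracket -> illegal
(4,2): no bracket -> illegal
(4,5): flips 1 -> legal
(5,3): no bracket -> illegal
(5,4): flips 1 -> legal
(5,5): no bracket -> illegal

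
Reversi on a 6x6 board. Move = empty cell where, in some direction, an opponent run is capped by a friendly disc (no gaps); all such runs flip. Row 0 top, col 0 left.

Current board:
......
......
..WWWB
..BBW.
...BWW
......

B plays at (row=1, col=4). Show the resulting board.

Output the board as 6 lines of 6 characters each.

Answer: ......
....B.
..WBWB
..BBW.
...BWW
......

Derivation:
Place B at (1,4); scan 8 dirs for brackets.
Dir NW: first cell '.' (not opp) -> no flip
Dir N: first cell '.' (not opp) -> no flip
Dir NE: first cell '.' (not opp) -> no flip
Dir W: first cell '.' (not opp) -> no flip
Dir E: first cell '.' (not opp) -> no flip
Dir SW: opp run (2,3) capped by B -> flip
Dir S: opp run (2,4) (3,4) (4,4), next='.' -> no flip
Dir SE: first cell 'B' (not opp) -> no flip
All flips: (2,3)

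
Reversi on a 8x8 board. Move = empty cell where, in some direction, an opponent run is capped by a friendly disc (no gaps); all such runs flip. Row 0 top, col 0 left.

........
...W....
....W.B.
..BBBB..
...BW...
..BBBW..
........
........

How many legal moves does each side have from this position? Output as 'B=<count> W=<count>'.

Answer: B=6 W=7

Derivation:
-- B to move --
(0,2): flips 2 -> legal
(0,3): no bracket -> illegal
(0,4): no bracket -> illegal
(1,2): no bracket -> illegal
(1,4): flips 1 -> legal
(1,5): flips 1 -> legal
(2,2): no bracket -> illegal
(2,3): no bracket -> illegal
(2,5): no bracket -> illegal
(4,5): flips 1 -> legal
(4,6): no bracket -> illegal
(5,6): flips 1 -> legal
(6,4): no bracket -> illegal
(6,5): no bracket -> illegal
(6,6): flips 2 -> legal
B mobility = 6
-- W to move --
(1,5): no bracket -> illegal
(1,6): no bracket -> illegal
(1,7): flips 2 -> legal
(2,1): no bracket -> illegal
(2,2): flips 1 -> legal
(2,3): no bracket -> illegal
(2,5): no bracket -> illegal
(2,7): no bracket -> illegal
(3,1): no bracket -> illegal
(3,6): no bracket -> illegal
(3,7): no bracket -> illegal
(4,1): no bracket -> illegal
(4,2): flips 2 -> legal
(4,5): no bracket -> illegal
(4,6): flips 1 -> legal
(5,1): flips 3 -> legal
(6,1): no bracket -> illegal
(6,2): flips 1 -> legal
(6,3): no bracket -> illegal
(6,4): flips 1 -> legal
(6,5): no bracket -> illegal
W mobility = 7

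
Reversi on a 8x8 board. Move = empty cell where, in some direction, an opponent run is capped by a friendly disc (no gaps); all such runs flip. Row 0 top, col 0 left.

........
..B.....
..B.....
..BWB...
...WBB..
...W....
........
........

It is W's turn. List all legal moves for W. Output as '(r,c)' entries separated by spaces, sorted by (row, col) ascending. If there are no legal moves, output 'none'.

(0,1): no bracket -> illegal
(0,2): no bracket -> illegal
(0,3): no bracket -> illegal
(1,1): flips 1 -> legal
(1,3): no bracket -> illegal
(2,1): flips 1 -> legal
(2,3): no bracket -> illegal
(2,4): no bracket -> illegal
(2,5): flips 1 -> legal
(3,1): flips 1 -> legal
(3,5): flips 2 -> legal
(3,6): no bracket -> illegal
(4,1): no bracket -> illegal
(4,2): no bracket -> illegal
(4,6): flips 2 -> legal
(5,4): no bracket -> illegal
(5,5): flips 1 -> legal
(5,6): no bracket -> illegal

Answer: (1,1) (2,1) (2,5) (3,1) (3,5) (4,6) (5,5)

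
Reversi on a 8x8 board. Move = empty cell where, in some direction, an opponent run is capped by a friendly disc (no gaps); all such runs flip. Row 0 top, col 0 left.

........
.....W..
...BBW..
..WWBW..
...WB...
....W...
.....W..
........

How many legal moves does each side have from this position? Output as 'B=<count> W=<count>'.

-- B to move --
(0,4): no bracket -> illegal
(0,5): no bracket -> illegal
(0,6): flips 1 -> legal
(1,4): no bracket -> illegal
(1,6): flips 1 -> legal
(2,1): no bracket -> illegal
(2,2): flips 1 -> legal
(2,6): flips 2 -> legal
(3,1): flips 2 -> legal
(3,6): flips 1 -> legal
(4,1): flips 1 -> legal
(4,2): flips 2 -> legal
(4,5): no bracket -> illegal
(4,6): flips 1 -> legal
(5,2): flips 1 -> legal
(5,3): flips 2 -> legal
(5,5): no bracket -> illegal
(5,6): no bracket -> illegal
(6,3): no bracket -> illegal
(6,4): flips 1 -> legal
(6,6): no bracket -> illegal
(7,4): no bracket -> illegal
(7,5): no bracket -> illegal
(7,6): no bracket -> illegal
B mobility = 12
-- W to move --
(1,2): no bracket -> illegal
(1,3): flips 2 -> legal
(1,4): flips 4 -> legal
(2,2): flips 2 -> legal
(4,5): flips 1 -> legal
(5,3): flips 1 -> legal
(5,5): flips 1 -> legal
W mobility = 6

Answer: B=12 W=6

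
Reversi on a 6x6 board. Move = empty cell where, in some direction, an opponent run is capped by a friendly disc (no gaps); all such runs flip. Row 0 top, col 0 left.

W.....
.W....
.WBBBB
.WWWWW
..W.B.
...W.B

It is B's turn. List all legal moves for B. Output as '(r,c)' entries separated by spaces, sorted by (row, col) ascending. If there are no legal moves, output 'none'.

(0,1): no bracket -> illegal
(0,2): no bracket -> illegal
(1,0): no bracket -> illegal
(1,2): no bracket -> illegal
(2,0): flips 1 -> legal
(3,0): no bracket -> illegal
(4,0): flips 1 -> legal
(4,1): flips 1 -> legal
(4,3): flips 2 -> legal
(4,5): flips 2 -> legal
(5,1): flips 2 -> legal
(5,2): flips 2 -> legal
(5,4): no bracket -> illegal

Answer: (2,0) (4,0) (4,1) (4,3) (4,5) (5,1) (5,2)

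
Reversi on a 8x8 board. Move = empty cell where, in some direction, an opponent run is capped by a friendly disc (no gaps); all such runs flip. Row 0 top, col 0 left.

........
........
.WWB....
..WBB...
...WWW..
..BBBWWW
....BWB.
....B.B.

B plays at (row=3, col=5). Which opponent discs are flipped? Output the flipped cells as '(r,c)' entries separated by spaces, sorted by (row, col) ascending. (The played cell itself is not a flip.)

Dir NW: first cell '.' (not opp) -> no flip
Dir N: first cell '.' (not opp) -> no flip
Dir NE: first cell '.' (not opp) -> no flip
Dir W: first cell 'B' (not opp) -> no flip
Dir E: first cell '.' (not opp) -> no flip
Dir SW: opp run (4,4) capped by B -> flip
Dir S: opp run (4,5) (5,5) (6,5), next='.' -> no flip
Dir SE: first cell '.' (not opp) -> no flip

Answer: (4,4)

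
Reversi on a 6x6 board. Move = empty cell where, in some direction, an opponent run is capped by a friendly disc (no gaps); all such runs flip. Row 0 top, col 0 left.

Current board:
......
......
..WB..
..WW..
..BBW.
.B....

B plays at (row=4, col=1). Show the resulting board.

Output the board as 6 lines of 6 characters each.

Answer: ......
......
..WB..
..BW..
.BBBW.
.B....

Derivation:
Place B at (4,1); scan 8 dirs for brackets.
Dir NW: first cell '.' (not opp) -> no flip
Dir N: first cell '.' (not opp) -> no flip
Dir NE: opp run (3,2) capped by B -> flip
Dir W: first cell '.' (not opp) -> no flip
Dir E: first cell 'B' (not opp) -> no flip
Dir SW: first cell '.' (not opp) -> no flip
Dir S: first cell 'B' (not opp) -> no flip
Dir SE: first cell '.' (not opp) -> no flip
All flips: (3,2)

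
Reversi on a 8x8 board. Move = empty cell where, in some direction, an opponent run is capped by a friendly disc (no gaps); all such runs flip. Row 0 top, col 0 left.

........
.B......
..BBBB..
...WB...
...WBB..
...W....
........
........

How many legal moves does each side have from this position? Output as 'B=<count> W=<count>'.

Answer: B=5 W=7

Derivation:
-- B to move --
(3,2): flips 1 -> legal
(4,2): flips 2 -> legal
(5,2): flips 1 -> legal
(5,4): no bracket -> illegal
(6,2): flips 1 -> legal
(6,3): flips 3 -> legal
(6,4): no bracket -> illegal
B mobility = 5
-- W to move --
(0,0): flips 2 -> legal
(0,1): no bracket -> illegal
(0,2): no bracket -> illegal
(1,0): no bracket -> illegal
(1,2): no bracket -> illegal
(1,3): flips 1 -> legal
(1,4): no bracket -> illegal
(1,5): flips 1 -> legal
(1,6): flips 2 -> legal
(2,0): no bracket -> illegal
(2,1): no bracket -> illegal
(2,6): no bracket -> illegal
(3,1): no bracket -> illegal
(3,2): no bracket -> illegal
(3,5): flips 2 -> legal
(3,6): no bracket -> illegal
(4,6): flips 2 -> legal
(5,4): no bracket -> illegal
(5,5): flips 1 -> legal
(5,6): no bracket -> illegal
W mobility = 7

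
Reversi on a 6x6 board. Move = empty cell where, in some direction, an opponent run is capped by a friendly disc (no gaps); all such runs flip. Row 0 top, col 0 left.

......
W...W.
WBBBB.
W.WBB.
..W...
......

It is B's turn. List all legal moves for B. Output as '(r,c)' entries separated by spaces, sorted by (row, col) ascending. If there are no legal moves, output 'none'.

Answer: (0,4) (0,5) (3,1) (4,1) (4,3) (5,1) (5,2)

Derivation:
(0,0): no bracket -> illegal
(0,1): no bracket -> illegal
(0,3): no bracket -> illegal
(0,4): flips 1 -> legal
(0,5): flips 1 -> legal
(1,1): no bracket -> illegal
(1,3): no bracket -> illegal
(1,5): no bracket -> illegal
(2,5): no bracket -> illegal
(3,1): flips 1 -> legal
(4,0): no bracket -> illegal
(4,1): flips 1 -> legal
(4,3): flips 1 -> legal
(5,1): flips 1 -> legal
(5,2): flips 2 -> legal
(5,3): no bracket -> illegal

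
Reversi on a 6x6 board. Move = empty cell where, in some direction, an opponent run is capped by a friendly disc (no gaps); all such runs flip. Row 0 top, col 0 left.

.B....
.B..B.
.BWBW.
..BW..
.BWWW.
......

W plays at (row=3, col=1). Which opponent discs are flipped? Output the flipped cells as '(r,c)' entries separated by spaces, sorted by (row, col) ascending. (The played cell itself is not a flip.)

Answer: (3,2)

Derivation:
Dir NW: first cell '.' (not opp) -> no flip
Dir N: opp run (2,1) (1,1) (0,1), next=edge -> no flip
Dir NE: first cell 'W' (not opp) -> no flip
Dir W: first cell '.' (not opp) -> no flip
Dir E: opp run (3,2) capped by W -> flip
Dir SW: first cell '.' (not opp) -> no flip
Dir S: opp run (4,1), next='.' -> no flip
Dir SE: first cell 'W' (not opp) -> no flip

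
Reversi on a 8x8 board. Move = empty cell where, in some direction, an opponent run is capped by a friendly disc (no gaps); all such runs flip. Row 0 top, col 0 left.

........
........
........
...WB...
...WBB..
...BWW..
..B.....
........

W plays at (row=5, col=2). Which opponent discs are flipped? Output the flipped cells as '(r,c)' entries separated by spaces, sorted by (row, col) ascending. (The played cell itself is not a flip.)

Answer: (5,3)

Derivation:
Dir NW: first cell '.' (not opp) -> no flip
Dir N: first cell '.' (not opp) -> no flip
Dir NE: first cell 'W' (not opp) -> no flip
Dir W: first cell '.' (not opp) -> no flip
Dir E: opp run (5,3) capped by W -> flip
Dir SW: first cell '.' (not opp) -> no flip
Dir S: opp run (6,2), next='.' -> no flip
Dir SE: first cell '.' (not opp) -> no flip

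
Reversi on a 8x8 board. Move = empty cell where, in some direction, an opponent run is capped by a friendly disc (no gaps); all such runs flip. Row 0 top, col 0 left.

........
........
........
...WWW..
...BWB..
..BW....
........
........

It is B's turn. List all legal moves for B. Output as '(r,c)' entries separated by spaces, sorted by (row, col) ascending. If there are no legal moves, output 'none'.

Answer: (2,3) (2,5) (5,4) (6,3)

Derivation:
(2,2): no bracket -> illegal
(2,3): flips 2 -> legal
(2,4): no bracket -> illegal
(2,5): flips 2 -> legal
(2,6): no bracket -> illegal
(3,2): no bracket -> illegal
(3,6): no bracket -> illegal
(4,2): no bracket -> illegal
(4,6): no bracket -> illegal
(5,4): flips 1 -> legal
(5,5): no bracket -> illegal
(6,2): no bracket -> illegal
(6,3): flips 1 -> legal
(6,4): no bracket -> illegal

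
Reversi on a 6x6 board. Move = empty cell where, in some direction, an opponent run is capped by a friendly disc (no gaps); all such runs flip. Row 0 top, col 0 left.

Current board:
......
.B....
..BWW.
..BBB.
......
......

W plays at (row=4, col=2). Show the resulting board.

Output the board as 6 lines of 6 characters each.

Place W at (4,2); scan 8 dirs for brackets.
Dir NW: first cell '.' (not opp) -> no flip
Dir N: opp run (3,2) (2,2), next='.' -> no flip
Dir NE: opp run (3,3) capped by W -> flip
Dir W: first cell '.' (not opp) -> no flip
Dir E: first cell '.' (not opp) -> no flip
Dir SW: first cell '.' (not opp) -> no flip
Dir S: first cell '.' (not opp) -> no flip
Dir SE: first cell '.' (not opp) -> no flip
All flips: (3,3)

Answer: ......
.B....
..BWW.
..BWB.
..W...
......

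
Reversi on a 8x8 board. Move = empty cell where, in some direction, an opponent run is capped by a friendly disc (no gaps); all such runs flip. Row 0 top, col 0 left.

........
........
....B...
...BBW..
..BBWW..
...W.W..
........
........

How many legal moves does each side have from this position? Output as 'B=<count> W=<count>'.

-- B to move --
(2,5): no bracket -> illegal
(2,6): no bracket -> illegal
(3,6): flips 1 -> legal
(4,6): flips 3 -> legal
(5,2): no bracket -> illegal
(5,4): flips 1 -> legal
(5,6): flips 1 -> legal
(6,2): no bracket -> illegal
(6,3): flips 1 -> legal
(6,4): flips 1 -> legal
(6,5): no bracket -> illegal
(6,6): flips 2 -> legal
B mobility = 7
-- W to move --
(1,3): flips 1 -> legal
(1,4): flips 2 -> legal
(1,5): no bracket -> illegal
(2,2): flips 1 -> legal
(2,3): flips 3 -> legal
(2,5): no bracket -> illegal
(3,1): flips 1 -> legal
(3,2): flips 2 -> legal
(4,1): flips 2 -> legal
(5,1): no bracket -> illegal
(5,2): no bracket -> illegal
(5,4): no bracket -> illegal
W mobility = 7

Answer: B=7 W=7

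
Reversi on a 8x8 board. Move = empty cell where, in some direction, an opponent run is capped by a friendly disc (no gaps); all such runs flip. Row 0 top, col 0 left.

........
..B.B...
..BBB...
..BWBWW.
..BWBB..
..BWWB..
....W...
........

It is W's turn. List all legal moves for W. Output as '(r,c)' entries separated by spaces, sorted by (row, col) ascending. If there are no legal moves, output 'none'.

(0,1): no bracket -> illegal
(0,2): no bracket -> illegal
(0,3): no bracket -> illegal
(0,4): flips 4 -> legal
(0,5): no bracket -> illegal
(1,1): flips 1 -> legal
(1,3): flips 2 -> legal
(1,5): flips 1 -> legal
(2,1): flips 1 -> legal
(2,5): flips 1 -> legal
(3,1): flips 2 -> legal
(4,1): flips 1 -> legal
(4,6): flips 3 -> legal
(5,1): flips 2 -> legal
(5,6): flips 1 -> legal
(6,1): flips 1 -> legal
(6,2): no bracket -> illegal
(6,3): no bracket -> illegal
(6,5): flips 2 -> legal
(6,6): flips 2 -> legal

Answer: (0,4) (1,1) (1,3) (1,5) (2,1) (2,5) (3,1) (4,1) (4,6) (5,1) (5,6) (6,1) (6,5) (6,6)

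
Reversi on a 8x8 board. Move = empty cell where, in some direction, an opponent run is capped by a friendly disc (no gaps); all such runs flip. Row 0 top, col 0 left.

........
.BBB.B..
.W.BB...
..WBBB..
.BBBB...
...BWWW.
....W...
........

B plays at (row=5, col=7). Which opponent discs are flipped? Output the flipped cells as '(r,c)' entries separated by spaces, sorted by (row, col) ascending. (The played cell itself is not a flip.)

Answer: (5,4) (5,5) (5,6)

Derivation:
Dir NW: first cell '.' (not opp) -> no flip
Dir N: first cell '.' (not opp) -> no flip
Dir NE: edge -> no flip
Dir W: opp run (5,6) (5,5) (5,4) capped by B -> flip
Dir E: edge -> no flip
Dir SW: first cell '.' (not opp) -> no flip
Dir S: first cell '.' (not opp) -> no flip
Dir SE: edge -> no flip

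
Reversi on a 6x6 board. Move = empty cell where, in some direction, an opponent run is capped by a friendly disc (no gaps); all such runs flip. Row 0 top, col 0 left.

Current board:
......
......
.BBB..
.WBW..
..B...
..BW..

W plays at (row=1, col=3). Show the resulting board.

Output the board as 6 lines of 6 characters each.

Answer: ......
...W..
.BWW..
.WBW..
..B...
..BW..

Derivation:
Place W at (1,3); scan 8 dirs for brackets.
Dir NW: first cell '.' (not opp) -> no flip
Dir N: first cell '.' (not opp) -> no flip
Dir NE: first cell '.' (not opp) -> no flip
Dir W: first cell '.' (not opp) -> no flip
Dir E: first cell '.' (not opp) -> no flip
Dir SW: opp run (2,2) capped by W -> flip
Dir S: opp run (2,3) capped by W -> flip
Dir SE: first cell '.' (not opp) -> no flip
All flips: (2,2) (2,3)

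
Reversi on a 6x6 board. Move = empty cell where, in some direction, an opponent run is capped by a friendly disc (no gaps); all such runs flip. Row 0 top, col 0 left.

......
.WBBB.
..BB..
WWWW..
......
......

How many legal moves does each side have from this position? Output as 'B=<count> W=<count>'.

Answer: B=7 W=5

Derivation:
-- B to move --
(0,0): flips 1 -> legal
(0,1): no bracket -> illegal
(0,2): no bracket -> illegal
(1,0): flips 1 -> legal
(2,0): no bracket -> illegal
(2,1): no bracket -> illegal
(2,4): no bracket -> illegal
(3,4): no bracket -> illegal
(4,0): flips 1 -> legal
(4,1): flips 1 -> legal
(4,2): flips 1 -> legal
(4,3): flips 1 -> legal
(4,4): flips 1 -> legal
B mobility = 7
-- W to move --
(0,1): no bracket -> illegal
(0,2): flips 2 -> legal
(0,3): flips 2 -> legal
(0,4): flips 2 -> legal
(0,5): flips 2 -> legal
(1,5): flips 3 -> legal
(2,1): no bracket -> illegal
(2,4): no bracket -> illegal
(2,5): no bracket -> illegal
(3,4): no bracket -> illegal
W mobility = 5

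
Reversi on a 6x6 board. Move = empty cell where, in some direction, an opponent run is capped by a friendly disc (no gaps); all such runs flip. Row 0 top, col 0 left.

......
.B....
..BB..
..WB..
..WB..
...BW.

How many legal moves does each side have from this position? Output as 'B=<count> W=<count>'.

-- B to move --
(2,1): flips 1 -> legal
(3,1): flips 2 -> legal
(4,1): flips 2 -> legal
(4,4): no bracket -> illegal
(4,5): no bracket -> illegal
(5,1): flips 1 -> legal
(5,2): flips 2 -> legal
(5,5): flips 1 -> legal
B mobility = 6
-- W to move --
(0,0): no bracket -> illegal
(0,1): no bracket -> illegal
(0,2): no bracket -> illegal
(1,0): no bracket -> illegal
(1,2): flips 1 -> legal
(1,3): no bracket -> illegal
(1,4): flips 1 -> legal
(2,0): no bracket -> illegal
(2,1): no bracket -> illegal
(2,4): flips 1 -> legal
(3,1): no bracket -> illegal
(3,4): flips 1 -> legal
(4,4): flips 1 -> legal
(5,2): flips 1 -> legal
W mobility = 6

Answer: B=6 W=6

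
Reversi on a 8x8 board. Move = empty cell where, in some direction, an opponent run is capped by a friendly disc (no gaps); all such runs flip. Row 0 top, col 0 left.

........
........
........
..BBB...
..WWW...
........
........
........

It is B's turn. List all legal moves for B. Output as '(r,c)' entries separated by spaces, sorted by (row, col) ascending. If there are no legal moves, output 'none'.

(3,1): no bracket -> illegal
(3,5): no bracket -> illegal
(4,1): no bracket -> illegal
(4,5): no bracket -> illegal
(5,1): flips 1 -> legal
(5,2): flips 2 -> legal
(5,3): flips 1 -> legal
(5,4): flips 2 -> legal
(5,5): flips 1 -> legal

Answer: (5,1) (5,2) (5,3) (5,4) (5,5)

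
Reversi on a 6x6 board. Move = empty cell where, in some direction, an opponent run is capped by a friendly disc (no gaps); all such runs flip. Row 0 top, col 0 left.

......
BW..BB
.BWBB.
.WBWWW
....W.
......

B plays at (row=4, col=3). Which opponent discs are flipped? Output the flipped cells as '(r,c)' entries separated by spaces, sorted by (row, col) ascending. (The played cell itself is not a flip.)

Answer: (3,3)

Derivation:
Dir NW: first cell 'B' (not opp) -> no flip
Dir N: opp run (3,3) capped by B -> flip
Dir NE: opp run (3,4), next='.' -> no flip
Dir W: first cell '.' (not opp) -> no flip
Dir E: opp run (4,4), next='.' -> no flip
Dir SW: first cell '.' (not opp) -> no flip
Dir S: first cell '.' (not opp) -> no flip
Dir SE: first cell '.' (not opp) -> no flip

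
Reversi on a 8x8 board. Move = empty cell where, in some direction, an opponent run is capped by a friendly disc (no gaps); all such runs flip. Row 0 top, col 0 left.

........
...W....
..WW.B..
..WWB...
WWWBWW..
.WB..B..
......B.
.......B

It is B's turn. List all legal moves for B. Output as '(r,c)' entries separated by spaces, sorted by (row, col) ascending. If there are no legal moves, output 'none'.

(0,2): no bracket -> illegal
(0,3): flips 3 -> legal
(0,4): no bracket -> illegal
(1,1): flips 3 -> legal
(1,2): flips 4 -> legal
(1,4): no bracket -> illegal
(2,1): flips 1 -> legal
(2,4): no bracket -> illegal
(3,0): flips 1 -> legal
(3,1): flips 2 -> legal
(3,5): flips 1 -> legal
(3,6): no bracket -> illegal
(4,6): flips 2 -> legal
(5,0): flips 1 -> legal
(5,3): no bracket -> illegal
(5,4): flips 1 -> legal
(5,6): flips 1 -> legal
(6,0): no bracket -> illegal
(6,1): no bracket -> illegal
(6,2): no bracket -> illegal

Answer: (0,3) (1,1) (1,2) (2,1) (3,0) (3,1) (3,5) (4,6) (5,0) (5,4) (5,6)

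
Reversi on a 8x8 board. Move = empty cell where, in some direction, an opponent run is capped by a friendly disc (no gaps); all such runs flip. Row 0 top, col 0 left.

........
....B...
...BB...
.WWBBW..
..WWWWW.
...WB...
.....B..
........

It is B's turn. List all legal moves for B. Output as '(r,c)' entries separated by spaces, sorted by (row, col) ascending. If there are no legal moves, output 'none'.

Answer: (2,1) (3,0) (3,6) (4,1) (5,1) (5,2) (5,5) (5,6) (5,7) (6,3)

Derivation:
(2,0): no bracket -> illegal
(2,1): flips 2 -> legal
(2,2): no bracket -> illegal
(2,5): no bracket -> illegal
(2,6): no bracket -> illegal
(3,0): flips 2 -> legal
(3,6): flips 2 -> legal
(3,7): no bracket -> illegal
(4,0): no bracket -> illegal
(4,1): flips 1 -> legal
(4,7): no bracket -> illegal
(5,1): flips 1 -> legal
(5,2): flips 2 -> legal
(5,5): flips 1 -> legal
(5,6): flips 1 -> legal
(5,7): flips 2 -> legal
(6,2): no bracket -> illegal
(6,3): flips 2 -> legal
(6,4): no bracket -> illegal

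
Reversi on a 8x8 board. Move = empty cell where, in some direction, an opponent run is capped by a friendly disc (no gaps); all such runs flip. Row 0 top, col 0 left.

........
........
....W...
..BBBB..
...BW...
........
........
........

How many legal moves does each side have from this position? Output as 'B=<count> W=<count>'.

Answer: B=7 W=4

Derivation:
-- B to move --
(1,3): flips 1 -> legal
(1,4): flips 1 -> legal
(1,5): flips 1 -> legal
(2,3): no bracket -> illegal
(2,5): no bracket -> illegal
(4,5): flips 1 -> legal
(5,3): flips 1 -> legal
(5,4): flips 1 -> legal
(5,5): flips 1 -> legal
B mobility = 7
-- W to move --
(2,1): no bracket -> illegal
(2,2): flips 1 -> legal
(2,3): no bracket -> illegal
(2,5): no bracket -> illegal
(2,6): flips 1 -> legal
(3,1): no bracket -> illegal
(3,6): no bracket -> illegal
(4,1): no bracket -> illegal
(4,2): flips 2 -> legal
(4,5): no bracket -> illegal
(4,6): flips 1 -> legal
(5,2): no bracket -> illegal
(5,3): no bracket -> illegal
(5,4): no bracket -> illegal
W mobility = 4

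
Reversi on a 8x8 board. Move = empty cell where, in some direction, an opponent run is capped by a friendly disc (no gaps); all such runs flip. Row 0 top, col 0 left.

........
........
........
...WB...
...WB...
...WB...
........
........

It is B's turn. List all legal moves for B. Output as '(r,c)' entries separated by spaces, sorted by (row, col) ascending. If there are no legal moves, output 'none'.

Answer: (2,2) (3,2) (4,2) (5,2) (6,2)

Derivation:
(2,2): flips 1 -> legal
(2,3): no bracket -> illegal
(2,4): no bracket -> illegal
(3,2): flips 2 -> legal
(4,2): flips 1 -> legal
(5,2): flips 2 -> legal
(6,2): flips 1 -> legal
(6,3): no bracket -> illegal
(6,4): no bracket -> illegal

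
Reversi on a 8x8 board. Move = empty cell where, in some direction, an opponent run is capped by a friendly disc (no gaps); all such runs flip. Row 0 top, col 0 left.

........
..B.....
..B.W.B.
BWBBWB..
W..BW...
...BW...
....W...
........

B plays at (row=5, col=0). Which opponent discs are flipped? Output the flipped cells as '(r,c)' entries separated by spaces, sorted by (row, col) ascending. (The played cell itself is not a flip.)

Answer: (4,0)

Derivation:
Dir NW: edge -> no flip
Dir N: opp run (4,0) capped by B -> flip
Dir NE: first cell '.' (not opp) -> no flip
Dir W: edge -> no flip
Dir E: first cell '.' (not opp) -> no flip
Dir SW: edge -> no flip
Dir S: first cell '.' (not opp) -> no flip
Dir SE: first cell '.' (not opp) -> no flip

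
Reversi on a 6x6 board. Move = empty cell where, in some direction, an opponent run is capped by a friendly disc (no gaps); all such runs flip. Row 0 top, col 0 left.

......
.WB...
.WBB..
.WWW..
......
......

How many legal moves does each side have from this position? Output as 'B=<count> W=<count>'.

-- B to move --
(0,0): flips 1 -> legal
(0,1): no bracket -> illegal
(0,2): no bracket -> illegal
(1,0): flips 1 -> legal
(2,0): flips 1 -> legal
(2,4): no bracket -> illegal
(3,0): flips 1 -> legal
(3,4): no bracket -> illegal
(4,0): flips 1 -> legal
(4,1): flips 1 -> legal
(4,2): flips 1 -> legal
(4,3): flips 1 -> legal
(4,4): flips 1 -> legal
B mobility = 9
-- W to move --
(0,1): no bracket -> illegal
(0,2): flips 2 -> legal
(0,3): flips 1 -> legal
(1,3): flips 3 -> legal
(1,4): flips 1 -> legal
(2,4): flips 2 -> legal
(3,4): no bracket -> illegal
W mobility = 5

Answer: B=9 W=5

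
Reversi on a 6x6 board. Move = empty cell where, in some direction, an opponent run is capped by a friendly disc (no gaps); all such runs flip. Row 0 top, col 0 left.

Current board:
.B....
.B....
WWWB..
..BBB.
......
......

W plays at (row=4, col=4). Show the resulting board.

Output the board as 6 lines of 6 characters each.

Answer: .B....
.B....
WWWB..
..BWB.
....W.
......

Derivation:
Place W at (4,4); scan 8 dirs for brackets.
Dir NW: opp run (3,3) capped by W -> flip
Dir N: opp run (3,4), next='.' -> no flip
Dir NE: first cell '.' (not opp) -> no flip
Dir W: first cell '.' (not opp) -> no flip
Dir E: first cell '.' (not opp) -> no flip
Dir SW: first cell '.' (not opp) -> no flip
Dir S: first cell '.' (not opp) -> no flip
Dir SE: first cell '.' (not opp) -> no flip
All flips: (3,3)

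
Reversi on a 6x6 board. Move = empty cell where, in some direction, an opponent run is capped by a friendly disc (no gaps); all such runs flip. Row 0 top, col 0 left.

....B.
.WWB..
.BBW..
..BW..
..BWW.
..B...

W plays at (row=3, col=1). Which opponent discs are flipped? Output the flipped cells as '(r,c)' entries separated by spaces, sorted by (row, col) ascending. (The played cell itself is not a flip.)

Answer: (2,1) (3,2)

Derivation:
Dir NW: first cell '.' (not opp) -> no flip
Dir N: opp run (2,1) capped by W -> flip
Dir NE: opp run (2,2) (1,3) (0,4), next=edge -> no flip
Dir W: first cell '.' (not opp) -> no flip
Dir E: opp run (3,2) capped by W -> flip
Dir SW: first cell '.' (not opp) -> no flip
Dir S: first cell '.' (not opp) -> no flip
Dir SE: opp run (4,2), next='.' -> no flip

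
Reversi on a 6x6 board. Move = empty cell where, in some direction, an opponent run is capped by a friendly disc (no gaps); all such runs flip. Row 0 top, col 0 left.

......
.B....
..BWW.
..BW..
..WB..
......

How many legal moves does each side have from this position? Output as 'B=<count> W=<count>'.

-- B to move --
(1,2): no bracket -> illegal
(1,3): flips 2 -> legal
(1,4): flips 1 -> legal
(1,5): no bracket -> illegal
(2,5): flips 2 -> legal
(3,1): no bracket -> illegal
(3,4): flips 1 -> legal
(3,5): no bracket -> illegal
(4,1): flips 1 -> legal
(4,4): flips 1 -> legal
(5,1): no bracket -> illegal
(5,2): flips 1 -> legal
(5,3): no bracket -> illegal
B mobility = 7
-- W to move --
(0,0): flips 2 -> legal
(0,1): no bracket -> illegal
(0,2): no bracket -> illegal
(1,0): no bracket -> illegal
(1,2): flips 2 -> legal
(1,3): no bracket -> illegal
(2,0): no bracket -> illegal
(2,1): flips 1 -> legal
(3,1): flips 1 -> legal
(3,4): no bracket -> illegal
(4,1): flips 1 -> legal
(4,4): flips 1 -> legal
(5,2): no bracket -> illegal
(5,3): flips 1 -> legal
(5,4): no bracket -> illegal
W mobility = 7

Answer: B=7 W=7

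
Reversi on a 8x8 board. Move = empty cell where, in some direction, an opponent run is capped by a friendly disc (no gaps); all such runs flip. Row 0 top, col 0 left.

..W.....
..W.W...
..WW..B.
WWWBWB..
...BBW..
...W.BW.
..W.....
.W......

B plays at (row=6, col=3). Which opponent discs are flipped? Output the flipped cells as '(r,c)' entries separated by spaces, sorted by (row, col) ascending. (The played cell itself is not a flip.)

Answer: (5,3)

Derivation:
Dir NW: first cell '.' (not opp) -> no flip
Dir N: opp run (5,3) capped by B -> flip
Dir NE: first cell '.' (not opp) -> no flip
Dir W: opp run (6,2), next='.' -> no flip
Dir E: first cell '.' (not opp) -> no flip
Dir SW: first cell '.' (not opp) -> no flip
Dir S: first cell '.' (not opp) -> no flip
Dir SE: first cell '.' (not opp) -> no flip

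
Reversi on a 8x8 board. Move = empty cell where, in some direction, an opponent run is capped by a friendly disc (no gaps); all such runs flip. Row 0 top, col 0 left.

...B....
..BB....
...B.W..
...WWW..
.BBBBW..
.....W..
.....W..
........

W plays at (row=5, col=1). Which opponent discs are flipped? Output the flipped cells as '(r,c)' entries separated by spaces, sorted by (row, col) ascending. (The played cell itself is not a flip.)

Answer: (4,2)

Derivation:
Dir NW: first cell '.' (not opp) -> no flip
Dir N: opp run (4,1), next='.' -> no flip
Dir NE: opp run (4,2) capped by W -> flip
Dir W: first cell '.' (not opp) -> no flip
Dir E: first cell '.' (not opp) -> no flip
Dir SW: first cell '.' (not opp) -> no flip
Dir S: first cell '.' (not opp) -> no flip
Dir SE: first cell '.' (not opp) -> no flip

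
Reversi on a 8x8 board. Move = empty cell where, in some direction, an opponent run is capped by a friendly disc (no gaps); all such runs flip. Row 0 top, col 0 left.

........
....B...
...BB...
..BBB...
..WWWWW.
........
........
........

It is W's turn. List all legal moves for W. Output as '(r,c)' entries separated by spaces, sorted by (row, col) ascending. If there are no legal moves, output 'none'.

(0,3): no bracket -> illegal
(0,4): flips 3 -> legal
(0,5): no bracket -> illegal
(1,2): flips 2 -> legal
(1,3): flips 2 -> legal
(1,5): flips 2 -> legal
(2,1): flips 1 -> legal
(2,2): flips 2 -> legal
(2,5): flips 1 -> legal
(3,1): no bracket -> illegal
(3,5): no bracket -> illegal
(4,1): no bracket -> illegal

Answer: (0,4) (1,2) (1,3) (1,5) (2,1) (2,2) (2,5)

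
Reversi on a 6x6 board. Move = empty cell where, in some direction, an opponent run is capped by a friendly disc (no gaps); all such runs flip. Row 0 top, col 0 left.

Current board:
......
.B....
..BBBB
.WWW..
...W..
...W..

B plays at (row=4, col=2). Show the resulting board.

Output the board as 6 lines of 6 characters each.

Place B at (4,2); scan 8 dirs for brackets.
Dir NW: opp run (3,1), next='.' -> no flip
Dir N: opp run (3,2) capped by B -> flip
Dir NE: opp run (3,3) capped by B -> flip
Dir W: first cell '.' (not opp) -> no flip
Dir E: opp run (4,3), next='.' -> no flip
Dir SW: first cell '.' (not opp) -> no flip
Dir S: first cell '.' (not opp) -> no flip
Dir SE: opp run (5,3), next=edge -> no flip
All flips: (3,2) (3,3)

Answer: ......
.B....
..BBBB
.WBB..
..BW..
...W..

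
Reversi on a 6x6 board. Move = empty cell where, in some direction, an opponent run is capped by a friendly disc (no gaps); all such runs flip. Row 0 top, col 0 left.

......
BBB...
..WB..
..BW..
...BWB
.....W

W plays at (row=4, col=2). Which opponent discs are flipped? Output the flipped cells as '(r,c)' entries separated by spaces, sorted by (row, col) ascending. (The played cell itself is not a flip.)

Dir NW: first cell '.' (not opp) -> no flip
Dir N: opp run (3,2) capped by W -> flip
Dir NE: first cell 'W' (not opp) -> no flip
Dir W: first cell '.' (not opp) -> no flip
Dir E: opp run (4,3) capped by W -> flip
Dir SW: first cell '.' (not opp) -> no flip
Dir S: first cell '.' (not opp) -> no flip
Dir SE: first cell '.' (not opp) -> no flip

Answer: (3,2) (4,3)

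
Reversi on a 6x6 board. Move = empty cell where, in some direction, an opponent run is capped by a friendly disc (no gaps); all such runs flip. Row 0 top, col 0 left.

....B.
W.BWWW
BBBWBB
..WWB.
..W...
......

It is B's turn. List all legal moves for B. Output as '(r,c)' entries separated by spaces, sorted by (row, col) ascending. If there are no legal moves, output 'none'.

Answer: (0,0) (0,2) (0,3) (0,5) (3,1) (4,3) (4,4) (5,1) (5,2)

Derivation:
(0,0): flips 1 -> legal
(0,1): no bracket -> illegal
(0,2): flips 1 -> legal
(0,3): flips 1 -> legal
(0,5): flips 1 -> legal
(1,1): no bracket -> illegal
(3,1): flips 2 -> legal
(4,1): no bracket -> illegal
(4,3): flips 1 -> legal
(4,4): flips 1 -> legal
(5,1): flips 2 -> legal
(5,2): flips 2 -> legal
(5,3): no bracket -> illegal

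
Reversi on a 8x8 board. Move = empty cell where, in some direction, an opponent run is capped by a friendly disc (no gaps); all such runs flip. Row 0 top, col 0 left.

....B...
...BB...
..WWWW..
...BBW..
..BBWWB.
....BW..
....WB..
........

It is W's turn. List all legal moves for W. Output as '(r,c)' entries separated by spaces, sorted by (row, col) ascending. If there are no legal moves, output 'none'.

(0,2): flips 1 -> legal
(0,3): flips 2 -> legal
(0,5): flips 1 -> legal
(1,2): no bracket -> illegal
(1,5): no bracket -> illegal
(3,1): no bracket -> illegal
(3,2): flips 2 -> legal
(3,6): no bracket -> illegal
(3,7): flips 1 -> legal
(4,1): flips 2 -> legal
(4,7): flips 1 -> legal
(5,1): flips 2 -> legal
(5,2): flips 2 -> legal
(5,3): flips 3 -> legal
(5,6): no bracket -> illegal
(5,7): flips 1 -> legal
(6,3): flips 1 -> legal
(6,6): flips 1 -> legal
(7,4): no bracket -> illegal
(7,5): flips 1 -> legal
(7,6): no bracket -> illegal

Answer: (0,2) (0,3) (0,5) (3,2) (3,7) (4,1) (4,7) (5,1) (5,2) (5,3) (5,7) (6,3) (6,6) (7,5)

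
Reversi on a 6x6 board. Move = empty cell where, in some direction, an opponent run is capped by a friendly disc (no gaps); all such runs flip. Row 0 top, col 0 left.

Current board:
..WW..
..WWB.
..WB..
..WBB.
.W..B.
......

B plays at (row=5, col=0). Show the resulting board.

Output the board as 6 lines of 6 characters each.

Answer: ..WW..
..WWB.
..WB..
..BBB.
.B..B.
B.....

Derivation:
Place B at (5,0); scan 8 dirs for brackets.
Dir NW: edge -> no flip
Dir N: first cell '.' (not opp) -> no flip
Dir NE: opp run (4,1) (3,2) capped by B -> flip
Dir W: edge -> no flip
Dir E: first cell '.' (not opp) -> no flip
Dir SW: edge -> no flip
Dir S: edge -> no flip
Dir SE: edge -> no flip
All flips: (3,2) (4,1)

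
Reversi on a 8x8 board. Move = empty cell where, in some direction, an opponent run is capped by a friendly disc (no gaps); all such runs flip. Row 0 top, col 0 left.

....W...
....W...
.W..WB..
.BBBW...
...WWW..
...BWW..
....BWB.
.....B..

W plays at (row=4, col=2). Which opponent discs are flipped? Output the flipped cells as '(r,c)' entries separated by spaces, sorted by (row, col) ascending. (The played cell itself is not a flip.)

Answer: (3,3)

Derivation:
Dir NW: opp run (3,1), next='.' -> no flip
Dir N: opp run (3,2), next='.' -> no flip
Dir NE: opp run (3,3) capped by W -> flip
Dir W: first cell '.' (not opp) -> no flip
Dir E: first cell 'W' (not opp) -> no flip
Dir SW: first cell '.' (not opp) -> no flip
Dir S: first cell '.' (not opp) -> no flip
Dir SE: opp run (5,3) (6,4) (7,5), next=edge -> no flip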